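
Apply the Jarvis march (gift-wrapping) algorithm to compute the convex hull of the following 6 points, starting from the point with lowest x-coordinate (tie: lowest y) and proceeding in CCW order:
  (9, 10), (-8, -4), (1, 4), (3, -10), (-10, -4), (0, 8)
Hull (CCW) = [(-10, -4), (3, -10), (9, 10), (0, 8)]

Jarvis march: at each step, from the current hull vertex p, select the next vertex q as the point such that every other point lies strictly to the left of (or on) the directed line p → q. (Equivalently: for every other point r, the cross product (q − p) × (r − p) ≥ 0.)
Starting point (lowest x, tie lowest y): (-10, -4). Wrap until returning to start. Resulting hull: (-10, -4), (3, -10), (9, 10), (0, 8).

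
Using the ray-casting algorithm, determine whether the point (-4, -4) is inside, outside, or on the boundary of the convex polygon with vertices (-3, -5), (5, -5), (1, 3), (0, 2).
The point (-4, -4) lies strictly outside the polygon

Cast a horizontal ray to the right from the query point and count how many polygon edges it crosses (each edge strictly once or zero times, handled with the usual half-open convention). 
Parity of crossings → even ⇒ outside.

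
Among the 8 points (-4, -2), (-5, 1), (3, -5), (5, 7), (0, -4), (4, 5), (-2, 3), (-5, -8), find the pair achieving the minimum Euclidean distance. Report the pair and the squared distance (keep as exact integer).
Pair = ((5, 7), (4, 5)); squared distance = 5

Compute all C(8, 2) = 28 pairwise squared distances (x_i − x_j)² + (y_i − y_j)². The minimum is 5, attained by the pair ((5, 7), (4, 5)).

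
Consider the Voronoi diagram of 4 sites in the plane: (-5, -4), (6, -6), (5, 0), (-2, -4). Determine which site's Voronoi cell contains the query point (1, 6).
Nearest site = (5, 0)

The Voronoi cell of site s contains exactly those query points closer to s than to any other site. Compute squared distances from q = (1, 6) to each site:
  (5 − 1)² + (0 − 6)² = 52
  (-2 − 1)² + (-4 − 6)² = 109
  (-5 − 1)² + (-4 − 6)² = 136
  (6 − 1)² + (-6 − 6)² = 169
Minimum is attained by (5, 0), so q lies in its Voronoi cell.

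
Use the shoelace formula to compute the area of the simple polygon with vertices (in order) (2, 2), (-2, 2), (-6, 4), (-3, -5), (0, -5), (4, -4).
Area = 105/2

Shoelace formula: Area = (1/2) |Σ_i (x_i · y_{i+1} − x_{i+1} · y_i)| (indices mod n). Compute each cross term:
  (2)(2) − (-2)(2) = 8
  (-2)(4) − (-6)(2) = 4
  (-6)(-5) − (-3)(4) = 42
  (-3)(-5) − (0)(-5) = 15
  (0)(-4) − (4)(-5) = 20
  (4)(2) − (2)(-4) = 16
Sum = 105, so (signed) Area = 105/2 = 105/2, |Area| = 105/2.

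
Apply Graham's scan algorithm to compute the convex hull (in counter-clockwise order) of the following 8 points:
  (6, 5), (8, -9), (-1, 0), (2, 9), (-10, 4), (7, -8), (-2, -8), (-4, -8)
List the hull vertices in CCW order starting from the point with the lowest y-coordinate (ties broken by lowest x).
Hull (CCW) = [(8, -9), (6, 5), (2, 9), (-10, 4), (-4, -8)]

Graham scan procedure:
  1. Find the pivot p₀ = point with lowest y (tie → lowest x): (8, -9).
  2. Sort the remaining points by polar angle around p₀.
  3. Walk through sorted points, maintaining a stack; pop the top while the last three entries make a non-left turn (cross product ≤ 0).
  4. Final stack is the convex hull in CCW order: (8, -9), (6, 5), (2, 9), (-10, 4), (-4, -8).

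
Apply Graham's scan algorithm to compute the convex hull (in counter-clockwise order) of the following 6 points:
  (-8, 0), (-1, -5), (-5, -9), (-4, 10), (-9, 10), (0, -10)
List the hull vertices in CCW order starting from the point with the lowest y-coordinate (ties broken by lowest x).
Hull (CCW) = [(0, -10), (-4, 10), (-9, 10), (-8, 0), (-5, -9)]

Graham scan procedure:
  1. Find the pivot p₀ = point with lowest y (tie → lowest x): (0, -10).
  2. Sort the remaining points by polar angle around p₀.
  3. Walk through sorted points, maintaining a stack; pop the top while the last three entries make a non-left turn (cross product ≤ 0).
  4. Final stack is the convex hull in CCW order: (0, -10), (-4, 10), (-9, 10), (-8, 0), (-5, -9).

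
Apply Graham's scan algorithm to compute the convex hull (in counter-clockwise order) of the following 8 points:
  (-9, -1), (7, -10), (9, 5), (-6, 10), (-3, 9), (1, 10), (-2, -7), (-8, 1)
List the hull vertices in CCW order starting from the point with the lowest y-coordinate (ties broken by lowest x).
Hull (CCW) = [(7, -10), (9, 5), (1, 10), (-6, 10), (-9, -1), (-2, -7)]

Graham scan procedure:
  1. Find the pivot p₀ = point with lowest y (tie → lowest x): (7, -10).
  2. Sort the remaining points by polar angle around p₀.
  3. Walk through sorted points, maintaining a stack; pop the top while the last three entries make a non-left turn (cross product ≤ 0).
  4. Final stack is the convex hull in CCW order: (7, -10), (9, 5), (1, 10), (-6, 10), (-9, -1), (-2, -7).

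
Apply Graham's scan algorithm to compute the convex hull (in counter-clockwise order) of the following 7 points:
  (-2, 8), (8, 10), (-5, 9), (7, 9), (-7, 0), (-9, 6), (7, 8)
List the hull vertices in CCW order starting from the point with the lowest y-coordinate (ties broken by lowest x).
Hull (CCW) = [(-7, 0), (7, 8), (8, 10), (-5, 9), (-9, 6)]

Graham scan procedure:
  1. Find the pivot p₀ = point with lowest y (tie → lowest x): (-7, 0).
  2. Sort the remaining points by polar angle around p₀.
  3. Walk through sorted points, maintaining a stack; pop the top while the last three entries make a non-left turn (cross product ≤ 0).
  4. Final stack is the convex hull in CCW order: (-7, 0), (7, 8), (8, 10), (-5, 9), (-9, 6).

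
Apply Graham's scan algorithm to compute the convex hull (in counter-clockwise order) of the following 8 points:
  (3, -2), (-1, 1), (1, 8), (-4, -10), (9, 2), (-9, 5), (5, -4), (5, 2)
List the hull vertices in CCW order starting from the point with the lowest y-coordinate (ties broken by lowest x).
Hull (CCW) = [(-4, -10), (5, -4), (9, 2), (1, 8), (-9, 5)]

Graham scan procedure:
  1. Find the pivot p₀ = point with lowest y (tie → lowest x): (-4, -10).
  2. Sort the remaining points by polar angle around p₀.
  3. Walk through sorted points, maintaining a stack; pop the top while the last three entries make a non-left turn (cross product ≤ 0).
  4. Final stack is the convex hull in CCW order: (-4, -10), (5, -4), (9, 2), (1, 8), (-9, 5).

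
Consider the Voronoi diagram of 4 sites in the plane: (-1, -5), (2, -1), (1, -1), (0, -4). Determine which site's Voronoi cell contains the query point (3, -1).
Nearest site = (2, -1)

The Voronoi cell of site s contains exactly those query points closer to s than to any other site. Compute squared distances from q = (3, -1) to each site:
  (2 − 3)² + (-1 − -1)² = 1
  (1 − 3)² + (-1 − -1)² = 4
  (0 − 3)² + (-4 − -1)² = 18
  (-1 − 3)² + (-5 − -1)² = 32
Minimum is attained by (2, -1), so q lies in its Voronoi cell.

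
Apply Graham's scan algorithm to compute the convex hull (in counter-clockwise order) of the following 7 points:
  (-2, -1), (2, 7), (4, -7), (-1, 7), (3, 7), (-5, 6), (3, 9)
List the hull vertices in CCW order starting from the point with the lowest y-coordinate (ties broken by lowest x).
Hull (CCW) = [(4, -7), (3, 9), (-5, 6), (-2, -1)]

Graham scan procedure:
  1. Find the pivot p₀ = point with lowest y (tie → lowest x): (4, -7).
  2. Sort the remaining points by polar angle around p₀.
  3. Walk through sorted points, maintaining a stack; pop the top while the last three entries make a non-left turn (cross product ≤ 0).
  4. Final stack is the convex hull in CCW order: (4, -7), (3, 9), (-5, 6), (-2, -1).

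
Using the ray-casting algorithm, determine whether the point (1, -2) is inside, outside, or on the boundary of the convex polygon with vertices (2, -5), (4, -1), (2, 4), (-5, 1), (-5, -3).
The point (1, -2) lies strictly inside the polygon

Cast a horizontal ray to the right from the query point and count how many polygon edges it crosses (each edge strictly once or zero times, handled with the usual half-open convention). 
Parity of crossings → odd ⇒ inside.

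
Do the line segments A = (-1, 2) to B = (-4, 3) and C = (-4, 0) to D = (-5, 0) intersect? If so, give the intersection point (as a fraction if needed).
No (intersection of containing lines falls outside at least one segment)

Parametrize and solve: t = -2, s = -9. At least one of these is outside [0, 1], so the segments do not intersect.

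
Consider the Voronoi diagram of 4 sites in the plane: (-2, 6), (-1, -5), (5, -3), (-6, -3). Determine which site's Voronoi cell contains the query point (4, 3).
Nearest site = (5, -3)

The Voronoi cell of site s contains exactly those query points closer to s than to any other site. Compute squared distances from q = (4, 3) to each site:
  (5 − 4)² + (-3 − 3)² = 37
  (-2 − 4)² + (6 − 3)² = 45
  (-1 − 4)² + (-5 − 3)² = 89
  (-6 − 4)² + (-3 − 3)² = 136
Minimum is attained by (5, -3), so q lies in its Voronoi cell.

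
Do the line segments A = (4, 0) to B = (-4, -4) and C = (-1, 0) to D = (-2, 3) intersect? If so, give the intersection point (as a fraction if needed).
No (intersection of containing lines falls outside at least one segment)

Parametrize and solve: t = 15/28, s = -5/7. At least one of these is outside [0, 1], so the segments do not intersect.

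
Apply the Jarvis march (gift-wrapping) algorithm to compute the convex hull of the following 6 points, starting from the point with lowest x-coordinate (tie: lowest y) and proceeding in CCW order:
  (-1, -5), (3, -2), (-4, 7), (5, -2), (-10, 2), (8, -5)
Hull (CCW) = [(-10, 2), (-1, -5), (8, -5), (-4, 7)]

Jarvis march: at each step, from the current hull vertex p, select the next vertex q as the point such that every other point lies strictly to the left of (or on) the directed line p → q. (Equivalently: for every other point r, the cross product (q − p) × (r − p) ≥ 0.)
Starting point (lowest x, tie lowest y): (-10, 2). Wrap until returning to start. Resulting hull: (-10, 2), (-1, -5), (8, -5), (-4, 7).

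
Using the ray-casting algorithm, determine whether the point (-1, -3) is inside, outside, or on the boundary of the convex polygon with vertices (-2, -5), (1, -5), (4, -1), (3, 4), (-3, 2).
The point (-1, -3) lies strictly inside the polygon

Cast a horizontal ray to the right from the query point and count how many polygon edges it crosses (each edge strictly once or zero times, handled with the usual half-open convention). 
Parity of crossings → odd ⇒ inside.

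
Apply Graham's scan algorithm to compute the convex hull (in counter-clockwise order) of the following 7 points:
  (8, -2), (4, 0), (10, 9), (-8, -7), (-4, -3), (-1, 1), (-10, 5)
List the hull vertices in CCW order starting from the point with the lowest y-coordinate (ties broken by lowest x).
Hull (CCW) = [(-8, -7), (8, -2), (10, 9), (-10, 5)]

Graham scan procedure:
  1. Find the pivot p₀ = point with lowest y (tie → lowest x): (-8, -7).
  2. Sort the remaining points by polar angle around p₀.
  3. Walk through sorted points, maintaining a stack; pop the top while the last three entries make a non-left turn (cross product ≤ 0).
  4. Final stack is the convex hull in CCW order: (-8, -7), (8, -2), (10, 9), (-10, 5).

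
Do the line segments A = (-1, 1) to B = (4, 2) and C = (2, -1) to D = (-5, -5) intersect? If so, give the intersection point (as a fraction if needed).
No (intersection of containing lines falls outside at least one segment)

Parametrize and solve: t = 2, s = -1. At least one of these is outside [0, 1], so the segments do not intersect.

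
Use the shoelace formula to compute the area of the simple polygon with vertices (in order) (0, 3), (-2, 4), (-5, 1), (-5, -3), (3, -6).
Area = 46

Shoelace formula: Area = (1/2) |Σ_i (x_i · y_{i+1} − x_{i+1} · y_i)| (indices mod n). Compute each cross term:
  (0)(4) − (-2)(3) = 6
  (-2)(1) − (-5)(4) = 18
  (-5)(-3) − (-5)(1) = 20
  (-5)(-6) − (3)(-3) = 39
  (3)(3) − (0)(-6) = 9
Sum = 92, so (signed) Area = 92/2 = 46, |Area| = 46.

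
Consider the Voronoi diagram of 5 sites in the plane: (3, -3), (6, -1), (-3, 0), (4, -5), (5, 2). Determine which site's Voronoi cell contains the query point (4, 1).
Nearest site = (5, 2)

The Voronoi cell of site s contains exactly those query points closer to s than to any other site. Compute squared distances from q = (4, 1) to each site:
  (5 − 4)² + (2 − 1)² = 2
  (6 − 4)² + (-1 − 1)² = 8
  (3 − 4)² + (-3 − 1)² = 17
  (4 − 4)² + (-5 − 1)² = 36
  (-3 − 4)² + (0 − 1)² = 50
Minimum is attained by (5, 2), so q lies in its Voronoi cell.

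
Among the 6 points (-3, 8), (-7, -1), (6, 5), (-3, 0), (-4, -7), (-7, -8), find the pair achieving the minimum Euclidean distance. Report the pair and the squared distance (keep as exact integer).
Pair = ((-4, -7), (-7, -8)); squared distance = 10

Compute all C(6, 2) = 15 pairwise squared distances (x_i − x_j)² + (y_i − y_j)². The minimum is 10, attained by the pair ((-4, -7), (-7, -8)).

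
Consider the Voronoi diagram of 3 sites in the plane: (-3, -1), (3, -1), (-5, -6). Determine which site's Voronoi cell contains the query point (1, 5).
Nearest site = (3, -1)

The Voronoi cell of site s contains exactly those query points closer to s than to any other site. Compute squared distances from q = (1, 5) to each site:
  (3 − 1)² + (-1 − 5)² = 40
  (-3 − 1)² + (-1 − 5)² = 52
  (-5 − 1)² + (-6 − 5)² = 157
Minimum is attained by (3, -1), so q lies in its Voronoi cell.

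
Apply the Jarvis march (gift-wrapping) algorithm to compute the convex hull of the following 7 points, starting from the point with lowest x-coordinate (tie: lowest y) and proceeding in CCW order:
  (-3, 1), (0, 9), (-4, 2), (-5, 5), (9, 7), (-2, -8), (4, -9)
Hull (CCW) = [(-5, 5), (-2, -8), (4, -9), (9, 7), (0, 9)]

Jarvis march: at each step, from the current hull vertex p, select the next vertex q as the point such that every other point lies strictly to the left of (or on) the directed line p → q. (Equivalently: for every other point r, the cross product (q − p) × (r − p) ≥ 0.)
Starting point (lowest x, tie lowest y): (-5, 5). Wrap until returning to start. Resulting hull: (-5, 5), (-2, -8), (4, -9), (9, 7), (0, 9).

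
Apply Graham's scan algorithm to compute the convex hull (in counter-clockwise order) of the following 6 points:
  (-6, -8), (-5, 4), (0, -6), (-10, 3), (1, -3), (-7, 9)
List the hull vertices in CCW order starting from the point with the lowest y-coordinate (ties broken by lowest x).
Hull (CCW) = [(-6, -8), (0, -6), (1, -3), (-7, 9), (-10, 3)]

Graham scan procedure:
  1. Find the pivot p₀ = point with lowest y (tie → lowest x): (-6, -8).
  2. Sort the remaining points by polar angle around p₀.
  3. Walk through sorted points, maintaining a stack; pop the top while the last three entries make a non-left turn (cross product ≤ 0).
  4. Final stack is the convex hull in CCW order: (-6, -8), (0, -6), (1, -3), (-7, 9), (-10, 3).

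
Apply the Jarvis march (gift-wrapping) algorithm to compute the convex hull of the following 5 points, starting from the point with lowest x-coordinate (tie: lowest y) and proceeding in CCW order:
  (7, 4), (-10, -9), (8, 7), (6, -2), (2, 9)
Hull (CCW) = [(-10, -9), (6, -2), (8, 7), (2, 9)]

Jarvis march: at each step, from the current hull vertex p, select the next vertex q as the point such that every other point lies strictly to the left of (or on) the directed line p → q. (Equivalently: for every other point r, the cross product (q − p) × (r − p) ≥ 0.)
Starting point (lowest x, tie lowest y): (-10, -9). Wrap until returning to start. Resulting hull: (-10, -9), (6, -2), (8, 7), (2, 9).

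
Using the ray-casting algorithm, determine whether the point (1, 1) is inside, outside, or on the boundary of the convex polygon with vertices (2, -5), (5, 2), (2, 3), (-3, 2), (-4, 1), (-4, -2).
The point (1, 1) lies strictly inside the polygon

Cast a horizontal ray to the right from the query point and count how many polygon edges it crosses (each edge strictly once or zero times, handled with the usual half-open convention). 
Parity of crossings → odd ⇒ inside.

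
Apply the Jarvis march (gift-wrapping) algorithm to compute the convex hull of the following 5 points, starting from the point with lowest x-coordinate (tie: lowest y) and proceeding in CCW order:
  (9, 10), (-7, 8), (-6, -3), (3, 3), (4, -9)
Hull (CCW) = [(-7, 8), (-6, -3), (4, -9), (9, 10)]

Jarvis march: at each step, from the current hull vertex p, select the next vertex q as the point such that every other point lies strictly to the left of (or on) the directed line p → q. (Equivalently: for every other point r, the cross product (q − p) × (r − p) ≥ 0.)
Starting point (lowest x, tie lowest y): (-7, 8). Wrap until returning to start. Resulting hull: (-7, 8), (-6, -3), (4, -9), (9, 10).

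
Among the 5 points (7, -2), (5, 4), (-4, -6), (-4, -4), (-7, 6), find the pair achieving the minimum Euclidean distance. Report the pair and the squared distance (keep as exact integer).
Pair = ((-4, -6), (-4, -4)); squared distance = 4

Compute all C(5, 2) = 10 pairwise squared distances (x_i − x_j)² + (y_i − y_j)². The minimum is 4, attained by the pair ((-4, -6), (-4, -4)).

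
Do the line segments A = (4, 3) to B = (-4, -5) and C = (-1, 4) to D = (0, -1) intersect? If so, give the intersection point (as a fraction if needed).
Yes; intersection at (0, -1) (t = 1/2 on AB, s = 1 on CD)

Parametrize AB as A + t(B − A) = (4 + -8 t, 3 + -8 t) and CD as C + s(D − C) = (-1 + 1 s, 4 + -5 s). Solve the linear system for (t, s). Determinant = -48 ≠ 0, so a unique intersection of the containing lines exists. Solution: t = 1/2, s = 1 — both in [0, 1], so the segments cross. Intersection point: (0, -1).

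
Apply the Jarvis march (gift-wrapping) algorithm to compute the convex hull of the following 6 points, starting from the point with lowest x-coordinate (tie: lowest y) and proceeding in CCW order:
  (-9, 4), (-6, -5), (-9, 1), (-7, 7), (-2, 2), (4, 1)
Hull (CCW) = [(-9, 1), (-6, -5), (4, 1), (-7, 7), (-9, 4)]

Jarvis march: at each step, from the current hull vertex p, select the next vertex q as the point such that every other point lies strictly to the left of (or on) the directed line p → q. (Equivalently: for every other point r, the cross product (q − p) × (r − p) ≥ 0.)
Starting point (lowest x, tie lowest y): (-9, 1). Wrap until returning to start. Resulting hull: (-9, 1), (-6, -5), (4, 1), (-7, 7), (-9, 4).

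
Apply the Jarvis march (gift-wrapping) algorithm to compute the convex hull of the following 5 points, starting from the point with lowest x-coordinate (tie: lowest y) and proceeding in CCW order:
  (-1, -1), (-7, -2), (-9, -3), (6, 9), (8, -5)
Hull (CCW) = [(-9, -3), (8, -5), (6, 9)]

Jarvis march: at each step, from the current hull vertex p, select the next vertex q as the point such that every other point lies strictly to the left of (or on) the directed line p → q. (Equivalently: for every other point r, the cross product (q − p) × (r − p) ≥ 0.)
Starting point (lowest x, tie lowest y): (-9, -3). Wrap until returning to start. Resulting hull: (-9, -3), (8, -5), (6, 9).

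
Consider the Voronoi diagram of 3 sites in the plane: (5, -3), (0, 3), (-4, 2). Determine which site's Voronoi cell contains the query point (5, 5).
Nearest site = (0, 3)

The Voronoi cell of site s contains exactly those query points closer to s than to any other site. Compute squared distances from q = (5, 5) to each site:
  (0 − 5)² + (3 − 5)² = 29
  (5 − 5)² + (-3 − 5)² = 64
  (-4 − 5)² + (2 − 5)² = 90
Minimum is attained by (0, 3), so q lies in its Voronoi cell.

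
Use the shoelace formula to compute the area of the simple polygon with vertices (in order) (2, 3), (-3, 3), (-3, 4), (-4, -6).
Area = 23

Shoelace formula: Area = (1/2) |Σ_i (x_i · y_{i+1} − x_{i+1} · y_i)| (indices mod n). Compute each cross term:
  (2)(3) − (-3)(3) = 15
  (-3)(4) − (-3)(3) = -3
  (-3)(-6) − (-4)(4) = 34
  (-4)(3) − (2)(-6) = 0
Sum = 46, so (signed) Area = 46/2 = 23, |Area| = 23.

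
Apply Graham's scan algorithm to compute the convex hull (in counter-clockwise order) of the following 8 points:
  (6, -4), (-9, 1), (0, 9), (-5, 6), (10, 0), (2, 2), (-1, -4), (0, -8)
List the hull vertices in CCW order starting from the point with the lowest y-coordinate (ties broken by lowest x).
Hull (CCW) = [(0, -8), (6, -4), (10, 0), (0, 9), (-5, 6), (-9, 1)]

Graham scan procedure:
  1. Find the pivot p₀ = point with lowest y (tie → lowest x): (0, -8).
  2. Sort the remaining points by polar angle around p₀.
  3. Walk through sorted points, maintaining a stack; pop the top while the last three entries make a non-left turn (cross product ≤ 0).
  4. Final stack is the convex hull in CCW order: (0, -8), (6, -4), (10, 0), (0, 9), (-5, 6), (-9, 1).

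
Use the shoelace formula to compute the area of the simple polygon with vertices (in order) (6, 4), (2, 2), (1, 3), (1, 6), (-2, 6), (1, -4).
Area = 59/2

Shoelace formula: Area = (1/2) |Σ_i (x_i · y_{i+1} − x_{i+1} · y_i)| (indices mod n). Compute each cross term:
  (6)(2) − (2)(4) = 4
  (2)(3) − (1)(2) = 4
  (1)(6) − (1)(3) = 3
  (1)(6) − (-2)(6) = 18
  (-2)(-4) − (1)(6) = 2
  (1)(4) − (6)(-4) = 28
Sum = 59, so (signed) Area = 59/2 = 59/2, |Area| = 59/2.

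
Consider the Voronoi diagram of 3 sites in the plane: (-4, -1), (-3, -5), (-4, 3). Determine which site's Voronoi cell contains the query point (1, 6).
Nearest site = (-4, 3)

The Voronoi cell of site s contains exactly those query points closer to s than to any other site. Compute squared distances from q = (1, 6) to each site:
  (-4 − 1)² + (3 − 6)² = 34
  (-4 − 1)² + (-1 − 6)² = 74
  (-3 − 1)² + (-5 − 6)² = 137
Minimum is attained by (-4, 3), so q lies in its Voronoi cell.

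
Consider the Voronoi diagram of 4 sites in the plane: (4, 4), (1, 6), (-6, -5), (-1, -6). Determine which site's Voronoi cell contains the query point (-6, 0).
Nearest site = (-6, -5)

The Voronoi cell of site s contains exactly those query points closer to s than to any other site. Compute squared distances from q = (-6, 0) to each site:
  (-6 − -6)² + (-5 − 0)² = 25
  (-1 − -6)² + (-6 − 0)² = 61
  (1 − -6)² + (6 − 0)² = 85
  (4 − -6)² + (4 − 0)² = 116
Minimum is attained by (-6, -5), so q lies in its Voronoi cell.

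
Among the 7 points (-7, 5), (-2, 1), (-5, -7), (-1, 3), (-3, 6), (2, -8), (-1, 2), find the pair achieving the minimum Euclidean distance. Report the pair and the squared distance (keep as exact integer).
Pair = ((-1, 3), (-1, 2)); squared distance = 1

Compute all C(7, 2) = 21 pairwise squared distances (x_i − x_j)² + (y_i − y_j)². The minimum is 1, attained by the pair ((-1, 3), (-1, 2)).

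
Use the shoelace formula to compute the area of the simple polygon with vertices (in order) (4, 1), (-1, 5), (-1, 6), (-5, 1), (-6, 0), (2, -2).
Area = 77/2

Shoelace formula: Area = (1/2) |Σ_i (x_i · y_{i+1} − x_{i+1} · y_i)| (indices mod n). Compute each cross term:
  (4)(5) − (-1)(1) = 21
  (-1)(6) − (-1)(5) = -1
  (-1)(1) − (-5)(6) = 29
  (-5)(0) − (-6)(1) = 6
  (-6)(-2) − (2)(0) = 12
  (2)(1) − (4)(-2) = 10
Sum = 77, so (signed) Area = 77/2 = 77/2, |Area| = 77/2.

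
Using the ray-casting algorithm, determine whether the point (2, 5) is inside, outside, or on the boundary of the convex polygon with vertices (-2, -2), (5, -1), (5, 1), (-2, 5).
The point (2, 5) lies strictly outside the polygon

Cast a horizontal ray to the right from the query point and count how many polygon edges it crosses (each edge strictly once or zero times, handled with the usual half-open convention). 
Parity of crossings → even ⇒ outside.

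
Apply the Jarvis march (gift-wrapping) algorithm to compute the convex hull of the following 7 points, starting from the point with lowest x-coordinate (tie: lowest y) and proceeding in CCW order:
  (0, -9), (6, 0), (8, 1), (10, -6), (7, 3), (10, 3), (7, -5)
Hull (CCW) = [(0, -9), (10, -6), (10, 3), (7, 3)]

Jarvis march: at each step, from the current hull vertex p, select the next vertex q as the point such that every other point lies strictly to the left of (or on) the directed line p → q. (Equivalently: for every other point r, the cross product (q − p) × (r − p) ≥ 0.)
Starting point (lowest x, tie lowest y): (0, -9). Wrap until returning to start. Resulting hull: (0, -9), (10, -6), (10, 3), (7, 3).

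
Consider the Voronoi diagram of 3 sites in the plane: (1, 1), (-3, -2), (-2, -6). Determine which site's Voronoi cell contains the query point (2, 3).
Nearest site = (1, 1)

The Voronoi cell of site s contains exactly those query points closer to s than to any other site. Compute squared distances from q = (2, 3) to each site:
  (1 − 2)² + (1 − 3)² = 5
  (-3 − 2)² + (-2 − 3)² = 50
  (-2 − 2)² + (-6 − 3)² = 97
Minimum is attained by (1, 1), so q lies in its Voronoi cell.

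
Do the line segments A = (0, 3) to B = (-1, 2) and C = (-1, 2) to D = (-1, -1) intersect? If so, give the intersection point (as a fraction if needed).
Yes; intersection at (-1, 2) (t = 1 on AB, s = 0 on CD)

Parametrize AB as A + t(B − A) = (0 + -1 t, 3 + -1 t) and CD as C + s(D − C) = (-1 + 0 s, 2 + -3 s). Solve the linear system for (t, s). Determinant = -3 ≠ 0, so a unique intersection of the containing lines exists. Solution: t = 1, s = 0 — both in [0, 1], so the segments cross. Intersection point: (-1, 2).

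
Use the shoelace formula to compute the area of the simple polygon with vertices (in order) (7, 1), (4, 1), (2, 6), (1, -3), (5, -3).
Area = 51/2

Shoelace formula: Area = (1/2) |Σ_i (x_i · y_{i+1} − x_{i+1} · y_i)| (indices mod n). Compute each cross term:
  (7)(1) − (4)(1) = 3
  (4)(6) − (2)(1) = 22
  (2)(-3) − (1)(6) = -12
  (1)(-3) − (5)(-3) = 12
  (5)(1) − (7)(-3) = 26
Sum = 51, so (signed) Area = 51/2 = 51/2, |Area| = 51/2.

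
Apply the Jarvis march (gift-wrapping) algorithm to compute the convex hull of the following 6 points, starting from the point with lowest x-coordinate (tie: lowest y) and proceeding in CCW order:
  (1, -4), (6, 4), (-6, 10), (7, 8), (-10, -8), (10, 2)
Hull (CCW) = [(-10, -8), (1, -4), (10, 2), (7, 8), (-6, 10)]

Jarvis march: at each step, from the current hull vertex p, select the next vertex q as the point such that every other point lies strictly to the left of (or on) the directed line p → q. (Equivalently: for every other point r, the cross product (q − p) × (r − p) ≥ 0.)
Starting point (lowest x, tie lowest y): (-10, -8). Wrap until returning to start. Resulting hull: (-10, -8), (1, -4), (10, 2), (7, 8), (-6, 10).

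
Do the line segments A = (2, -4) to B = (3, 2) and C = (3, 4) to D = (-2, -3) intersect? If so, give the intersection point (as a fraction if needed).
No (intersection of containing lines falls outside at least one segment)

Parametrize and solve: t = 33/23, s = -2/23. At least one of these is outside [0, 1], so the segments do not intersect.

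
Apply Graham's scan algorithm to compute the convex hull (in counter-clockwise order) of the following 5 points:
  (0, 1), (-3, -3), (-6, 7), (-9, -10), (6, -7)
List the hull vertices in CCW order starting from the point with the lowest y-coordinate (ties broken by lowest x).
Hull (CCW) = [(-9, -10), (6, -7), (0, 1), (-6, 7)]

Graham scan procedure:
  1. Find the pivot p₀ = point with lowest y (tie → lowest x): (-9, -10).
  2. Sort the remaining points by polar angle around p₀.
  3. Walk through sorted points, maintaining a stack; pop the top while the last three entries make a non-left turn (cross product ≤ 0).
  4. Final stack is the convex hull in CCW order: (-9, -10), (6, -7), (0, 1), (-6, 7).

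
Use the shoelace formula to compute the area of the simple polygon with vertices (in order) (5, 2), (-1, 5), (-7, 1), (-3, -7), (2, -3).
Area = 155/2

Shoelace formula: Area = (1/2) |Σ_i (x_i · y_{i+1} − x_{i+1} · y_i)| (indices mod n). Compute each cross term:
  (5)(5) − (-1)(2) = 27
  (-1)(1) − (-7)(5) = 34
  (-7)(-7) − (-3)(1) = 52
  (-3)(-3) − (2)(-7) = 23
  (2)(2) − (5)(-3) = 19
Sum = 155, so (signed) Area = 155/2 = 155/2, |Area| = 155/2.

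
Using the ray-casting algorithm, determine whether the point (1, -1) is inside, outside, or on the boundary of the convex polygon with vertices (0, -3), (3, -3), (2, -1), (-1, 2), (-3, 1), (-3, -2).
The point (1, -1) lies strictly inside the polygon

Cast a horizontal ray to the right from the query point and count how many polygon edges it crosses (each edge strictly once or zero times, handled with the usual half-open convention). 
Parity of crossings → odd ⇒ inside.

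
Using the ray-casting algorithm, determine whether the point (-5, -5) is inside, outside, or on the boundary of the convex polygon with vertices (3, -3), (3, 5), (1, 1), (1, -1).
The point (-5, -5) lies strictly outside the polygon

Cast a horizontal ray to the right from the query point and count how many polygon edges it crosses (each edge strictly once or zero times, handled with the usual half-open convention). 
Parity of crossings → even ⇒ outside.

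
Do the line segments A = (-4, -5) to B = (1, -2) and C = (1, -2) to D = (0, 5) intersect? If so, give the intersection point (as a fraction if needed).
Yes; intersection at (1, -2) (t = 1 on AB, s = 0 on CD)

Parametrize AB as A + t(B − A) = (-4 + 5 t, -5 + 3 t) and CD as C + s(D − C) = (1 + -1 s, -2 + 7 s). Solve the linear system for (t, s). Determinant = -38 ≠ 0, so a unique intersection of the containing lines exists. Solution: t = 1, s = 0 — both in [0, 1], so the segments cross. Intersection point: (1, -2).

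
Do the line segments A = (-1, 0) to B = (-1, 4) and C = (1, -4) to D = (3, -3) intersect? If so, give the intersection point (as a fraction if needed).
No (intersection of containing lines falls outside at least one segment)

Parametrize and solve: t = -5/4, s = -1. At least one of these is outside [0, 1], so the segments do not intersect.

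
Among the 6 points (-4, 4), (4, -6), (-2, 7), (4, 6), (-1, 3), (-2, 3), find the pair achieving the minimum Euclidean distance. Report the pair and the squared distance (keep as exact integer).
Pair = ((-1, 3), (-2, 3)); squared distance = 1

Compute all C(6, 2) = 15 pairwise squared distances (x_i − x_j)² + (y_i − y_j)². The minimum is 1, attained by the pair ((-1, 3), (-2, 3)).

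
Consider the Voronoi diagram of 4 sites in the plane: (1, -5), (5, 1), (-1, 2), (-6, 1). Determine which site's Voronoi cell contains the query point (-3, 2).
Nearest site = (-1, 2)

The Voronoi cell of site s contains exactly those query points closer to s than to any other site. Compute squared distances from q = (-3, 2) to each site:
  (-1 − -3)² + (2 − 2)² = 4
  (-6 − -3)² + (1 − 2)² = 10
  (1 − -3)² + (-5 − 2)² = 65
  (5 − -3)² + (1 − 2)² = 65
Minimum is attained by (-1, 2), so q lies in its Voronoi cell.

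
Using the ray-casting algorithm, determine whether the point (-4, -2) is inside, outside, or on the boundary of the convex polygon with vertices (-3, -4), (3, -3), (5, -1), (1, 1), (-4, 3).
The point (-4, -2) lies strictly outside the polygon

Cast a horizontal ray to the right from the query point and count how many polygon edges it crosses (each edge strictly once or zero times, handled with the usual half-open convention). 
Parity of crossings → even ⇒ outside.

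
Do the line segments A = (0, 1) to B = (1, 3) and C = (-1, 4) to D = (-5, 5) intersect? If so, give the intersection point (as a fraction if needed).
No (intersection of containing lines falls outside at least one segment)

Parametrize and solve: t = 11/9, s = -5/9. At least one of these is outside [0, 1], so the segments do not intersect.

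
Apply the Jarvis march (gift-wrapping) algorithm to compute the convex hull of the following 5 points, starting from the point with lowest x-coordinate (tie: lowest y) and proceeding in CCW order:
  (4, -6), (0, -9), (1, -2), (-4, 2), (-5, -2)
Hull (CCW) = [(-5, -2), (0, -9), (4, -6), (1, -2), (-4, 2)]

Jarvis march: at each step, from the current hull vertex p, select the next vertex q as the point such that every other point lies strictly to the left of (or on) the directed line p → q. (Equivalently: for every other point r, the cross product (q − p) × (r − p) ≥ 0.)
Starting point (lowest x, tie lowest y): (-5, -2). Wrap until returning to start. Resulting hull: (-5, -2), (0, -9), (4, -6), (1, -2), (-4, 2).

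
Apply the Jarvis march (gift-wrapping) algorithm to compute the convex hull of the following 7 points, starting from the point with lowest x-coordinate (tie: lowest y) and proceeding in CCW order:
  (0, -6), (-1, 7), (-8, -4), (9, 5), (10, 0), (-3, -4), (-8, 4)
Hull (CCW) = [(-8, -4), (0, -6), (10, 0), (9, 5), (-1, 7), (-8, 4)]

Jarvis march: at each step, from the current hull vertex p, select the next vertex q as the point such that every other point lies strictly to the left of (or on) the directed line p → q. (Equivalently: for every other point r, the cross product (q − p) × (r − p) ≥ 0.)
Starting point (lowest x, tie lowest y): (-8, -4). Wrap until returning to start. Resulting hull: (-8, -4), (0, -6), (10, 0), (9, 5), (-1, 7), (-8, 4).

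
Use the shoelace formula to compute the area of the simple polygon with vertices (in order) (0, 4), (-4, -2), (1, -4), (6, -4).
Area = 39

Shoelace formula: Area = (1/2) |Σ_i (x_i · y_{i+1} − x_{i+1} · y_i)| (indices mod n). Compute each cross term:
  (0)(-2) − (-4)(4) = 16
  (-4)(-4) − (1)(-2) = 18
  (1)(-4) − (6)(-4) = 20
  (6)(4) − (0)(-4) = 24
Sum = 78, so (signed) Area = 78/2 = 39, |Area| = 39.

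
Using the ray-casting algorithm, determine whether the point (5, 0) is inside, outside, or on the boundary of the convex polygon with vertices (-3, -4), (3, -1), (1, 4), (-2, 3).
The point (5, 0) lies strictly outside the polygon

Cast a horizontal ray to the right from the query point and count how many polygon edges it crosses (each edge strictly once or zero times, handled with the usual half-open convention). 
Parity of crossings → even ⇒ outside.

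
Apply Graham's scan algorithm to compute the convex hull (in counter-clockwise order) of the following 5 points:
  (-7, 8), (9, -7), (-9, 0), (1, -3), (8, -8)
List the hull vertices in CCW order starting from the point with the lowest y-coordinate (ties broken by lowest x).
Hull (CCW) = [(8, -8), (9, -7), (-7, 8), (-9, 0)]

Graham scan procedure:
  1. Find the pivot p₀ = point with lowest y (tie → lowest x): (8, -8).
  2. Sort the remaining points by polar angle around p₀.
  3. Walk through sorted points, maintaining a stack; pop the top while the last three entries make a non-left turn (cross product ≤ 0).
  4. Final stack is the convex hull in CCW order: (8, -8), (9, -7), (-7, 8), (-9, 0).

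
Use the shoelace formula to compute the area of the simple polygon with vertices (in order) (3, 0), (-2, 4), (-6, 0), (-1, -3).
Area = 63/2

Shoelace formula: Area = (1/2) |Σ_i (x_i · y_{i+1} − x_{i+1} · y_i)| (indices mod n). Compute each cross term:
  (3)(4) − (-2)(0) = 12
  (-2)(0) − (-6)(4) = 24
  (-6)(-3) − (-1)(0) = 18
  (-1)(0) − (3)(-3) = 9
Sum = 63, so (signed) Area = 63/2 = 63/2, |Area| = 63/2.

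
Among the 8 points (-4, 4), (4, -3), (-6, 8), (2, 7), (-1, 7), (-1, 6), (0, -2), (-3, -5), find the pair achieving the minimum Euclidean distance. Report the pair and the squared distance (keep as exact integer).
Pair = ((-1, 7), (-1, 6)); squared distance = 1

Compute all C(8, 2) = 28 pairwise squared distances (x_i − x_j)² + (y_i − y_j)². The minimum is 1, attained by the pair ((-1, 7), (-1, 6)).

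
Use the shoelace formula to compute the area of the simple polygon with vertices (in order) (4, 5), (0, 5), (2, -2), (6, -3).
Area = 29

Shoelace formula: Area = (1/2) |Σ_i (x_i · y_{i+1} − x_{i+1} · y_i)| (indices mod n). Compute each cross term:
  (4)(5) − (0)(5) = 20
  (0)(-2) − (2)(5) = -10
  (2)(-3) − (6)(-2) = 6
  (6)(5) − (4)(-3) = 42
Sum = 58, so (signed) Area = 58/2 = 29, |Area| = 29.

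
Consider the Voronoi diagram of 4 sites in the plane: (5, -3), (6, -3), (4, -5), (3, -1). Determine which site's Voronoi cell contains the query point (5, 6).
Nearest site = (3, -1)

The Voronoi cell of site s contains exactly those query points closer to s than to any other site. Compute squared distances from q = (5, 6) to each site:
  (3 − 5)² + (-1 − 6)² = 53
  (5 − 5)² + (-3 − 6)² = 81
  (6 − 5)² + (-3 − 6)² = 82
  (4 − 5)² + (-5 − 6)² = 122
Minimum is attained by (3, -1), so q lies in its Voronoi cell.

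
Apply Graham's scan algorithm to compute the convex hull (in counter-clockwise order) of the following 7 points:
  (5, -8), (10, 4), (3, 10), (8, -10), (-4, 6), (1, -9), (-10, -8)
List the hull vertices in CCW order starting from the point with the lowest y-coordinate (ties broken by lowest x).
Hull (CCW) = [(8, -10), (10, 4), (3, 10), (-4, 6), (-10, -8)]

Graham scan procedure:
  1. Find the pivot p₀ = point with lowest y (tie → lowest x): (8, -10).
  2. Sort the remaining points by polar angle around p₀.
  3. Walk through sorted points, maintaining a stack; pop the top while the last three entries make a non-left turn (cross product ≤ 0).
  4. Final stack is the convex hull in CCW order: (8, -10), (10, 4), (3, 10), (-4, 6), (-10, -8).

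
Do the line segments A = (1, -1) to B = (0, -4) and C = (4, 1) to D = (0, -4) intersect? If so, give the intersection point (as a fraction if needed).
Yes; intersection at (0, -4) (t = 1 on AB, s = 1 on CD)

Parametrize AB as A + t(B − A) = (1 + -1 t, -1 + -3 t) and CD as C + s(D − C) = (4 + -4 s, 1 + -5 s). Solve the linear system for (t, s). Determinant = 7 ≠ 0, so a unique intersection of the containing lines exists. Solution: t = 1, s = 1 — both in [0, 1], so the segments cross. Intersection point: (0, -4).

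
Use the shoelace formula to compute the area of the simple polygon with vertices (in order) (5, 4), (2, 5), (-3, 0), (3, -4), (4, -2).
Area = 40

Shoelace formula: Area = (1/2) |Σ_i (x_i · y_{i+1} − x_{i+1} · y_i)| (indices mod n). Compute each cross term:
  (5)(5) − (2)(4) = 17
  (2)(0) − (-3)(5) = 15
  (-3)(-4) − (3)(0) = 12
  (3)(-2) − (4)(-4) = 10
  (4)(4) − (5)(-2) = 26
Sum = 80, so (signed) Area = 80/2 = 40, |Area| = 40.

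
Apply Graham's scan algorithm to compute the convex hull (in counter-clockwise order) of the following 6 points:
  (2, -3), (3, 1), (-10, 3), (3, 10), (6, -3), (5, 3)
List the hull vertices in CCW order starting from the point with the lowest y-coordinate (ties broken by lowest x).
Hull (CCW) = [(2, -3), (6, -3), (5, 3), (3, 10), (-10, 3)]

Graham scan procedure:
  1. Find the pivot p₀ = point with lowest y (tie → lowest x): (2, -3).
  2. Sort the remaining points by polar angle around p₀.
  3. Walk through sorted points, maintaining a stack; pop the top while the last three entries make a non-left turn (cross product ≤ 0).
  4. Final stack is the convex hull in CCW order: (2, -3), (6, -3), (5, 3), (3, 10), (-10, 3).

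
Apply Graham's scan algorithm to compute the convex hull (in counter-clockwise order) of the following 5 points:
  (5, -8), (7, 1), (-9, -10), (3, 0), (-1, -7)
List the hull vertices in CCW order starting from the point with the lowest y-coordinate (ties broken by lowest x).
Hull (CCW) = [(-9, -10), (5, -8), (7, 1), (3, 0)]

Graham scan procedure:
  1. Find the pivot p₀ = point with lowest y (tie → lowest x): (-9, -10).
  2. Sort the remaining points by polar angle around p₀.
  3. Walk through sorted points, maintaining a stack; pop the top while the last three entries make a non-left turn (cross product ≤ 0).
  4. Final stack is the convex hull in CCW order: (-9, -10), (5, -8), (7, 1), (3, 0).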